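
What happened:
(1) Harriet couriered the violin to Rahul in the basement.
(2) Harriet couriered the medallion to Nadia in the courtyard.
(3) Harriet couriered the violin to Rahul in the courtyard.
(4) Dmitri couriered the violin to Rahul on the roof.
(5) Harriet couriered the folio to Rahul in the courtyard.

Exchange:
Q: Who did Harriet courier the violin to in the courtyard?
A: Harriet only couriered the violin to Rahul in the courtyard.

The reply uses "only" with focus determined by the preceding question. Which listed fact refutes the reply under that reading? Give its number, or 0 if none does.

Answering "Who did ... to ...?" puts focus on the recipient — here, "Rahul".
"Only" then excludes alternative recipients while the background — Harriet as agent and the violin as thing and in the courtyard as setting — is held fixed.
No listed fact shares that background with another recipient. Nothing contradicts the reply.
(Fact (5) would refute a reading with focus on the thing — but that is not what the question asks.)

0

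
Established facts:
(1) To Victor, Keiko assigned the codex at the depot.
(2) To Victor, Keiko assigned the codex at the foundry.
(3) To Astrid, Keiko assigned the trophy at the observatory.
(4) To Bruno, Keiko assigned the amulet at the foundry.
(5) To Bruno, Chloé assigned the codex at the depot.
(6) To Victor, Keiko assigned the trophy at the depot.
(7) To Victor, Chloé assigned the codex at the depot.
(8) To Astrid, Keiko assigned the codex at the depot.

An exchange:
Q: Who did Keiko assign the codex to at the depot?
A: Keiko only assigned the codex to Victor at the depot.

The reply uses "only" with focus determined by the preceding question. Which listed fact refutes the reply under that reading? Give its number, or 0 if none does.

Answering "Who did ... to ...?" puts focus on the recipient — here, "Victor".
So "only" ranges over recipients; the rest (agent = Keiko, thing = the codex, setting = at the depot) is presupposed.
Fact (8) keeps agent = Keiko, thing = the codex, setting = at the depot but has recipient = Astrid; that refutes the reply.
(Fact (2) would refute a reading with focus on the setting — but that is not what the question asks.)

8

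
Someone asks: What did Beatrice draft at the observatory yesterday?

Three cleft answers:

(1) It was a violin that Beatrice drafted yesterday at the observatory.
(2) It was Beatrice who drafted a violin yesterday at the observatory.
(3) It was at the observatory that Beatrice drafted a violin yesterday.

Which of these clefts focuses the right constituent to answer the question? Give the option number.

The question word "what" targets the direct object.
Option (1) clefts "a violin" — that matches what the question asks about.
Option (2) clefts "Beatrice" — the subject (agent), not what was asked.
Option (3) clefts "at the observatory" — the location, not what was asked.
So the congruent reply is (1).

1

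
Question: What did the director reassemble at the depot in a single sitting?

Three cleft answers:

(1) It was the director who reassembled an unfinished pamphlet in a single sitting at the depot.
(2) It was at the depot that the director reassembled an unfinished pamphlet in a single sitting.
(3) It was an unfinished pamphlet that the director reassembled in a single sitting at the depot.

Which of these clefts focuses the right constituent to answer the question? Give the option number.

3

The question word "what" targets the direct object.
Option (1) clefts "the director" — the subject (agent), not what was asked.
Option (2) clefts "at the depot" — the location, not what was asked.
Option (3) clefts "an unfinished pamphlet" — that matches what the question asks about.
So the congruent reply is (3).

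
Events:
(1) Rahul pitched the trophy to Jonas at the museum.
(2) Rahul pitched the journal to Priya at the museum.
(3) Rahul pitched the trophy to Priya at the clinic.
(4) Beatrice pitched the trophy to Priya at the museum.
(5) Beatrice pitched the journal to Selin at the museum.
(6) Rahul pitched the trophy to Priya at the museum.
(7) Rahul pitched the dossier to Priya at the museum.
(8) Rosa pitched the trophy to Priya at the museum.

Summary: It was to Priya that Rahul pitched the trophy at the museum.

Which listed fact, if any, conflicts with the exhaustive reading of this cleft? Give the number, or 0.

1

Focus of the cleft: "Priya" (the recipient). Presupposed background: same agent, thing, setting (Rahul / the trophy / at the museum).
Exhaustivity: Priya is the only recipient satisfying that background.
But fact (1) also has same agent, thing, setting (Rahul / the trophy / at the museum), with recipient = Jonas — so the exhaustive reading fails.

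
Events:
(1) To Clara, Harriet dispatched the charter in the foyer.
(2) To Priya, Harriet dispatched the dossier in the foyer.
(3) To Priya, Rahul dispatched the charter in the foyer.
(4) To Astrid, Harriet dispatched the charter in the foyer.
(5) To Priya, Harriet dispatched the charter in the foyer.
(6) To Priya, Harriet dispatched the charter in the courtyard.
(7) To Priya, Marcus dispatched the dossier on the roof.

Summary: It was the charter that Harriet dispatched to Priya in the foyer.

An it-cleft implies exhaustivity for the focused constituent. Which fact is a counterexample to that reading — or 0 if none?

2

The cleft puts "the charter" in focus and presupposes the open proposition with same agent, recipient, setting (Harriet / Priya / in the foyer).
Exhaustivity: the charter is the only thing satisfying that background.
Fact (2) shares the background but with thing = the dossier; exhaustivity is violated.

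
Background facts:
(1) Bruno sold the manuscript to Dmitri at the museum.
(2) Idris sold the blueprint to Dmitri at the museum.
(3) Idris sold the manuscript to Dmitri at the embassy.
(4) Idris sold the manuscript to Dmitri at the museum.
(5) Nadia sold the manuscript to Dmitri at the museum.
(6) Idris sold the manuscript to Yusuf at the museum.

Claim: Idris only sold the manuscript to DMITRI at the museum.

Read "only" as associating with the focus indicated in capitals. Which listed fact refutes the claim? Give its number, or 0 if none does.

6

Focus (in capitals) is "Dmitri" — the recipient. "Only" excludes alternative recipients while holding fixed same agent, thing, setting (Idris / the manuscript / at the museum).
Fact (6) shares the background but differs in recipient (Yusuf) — a counterexample.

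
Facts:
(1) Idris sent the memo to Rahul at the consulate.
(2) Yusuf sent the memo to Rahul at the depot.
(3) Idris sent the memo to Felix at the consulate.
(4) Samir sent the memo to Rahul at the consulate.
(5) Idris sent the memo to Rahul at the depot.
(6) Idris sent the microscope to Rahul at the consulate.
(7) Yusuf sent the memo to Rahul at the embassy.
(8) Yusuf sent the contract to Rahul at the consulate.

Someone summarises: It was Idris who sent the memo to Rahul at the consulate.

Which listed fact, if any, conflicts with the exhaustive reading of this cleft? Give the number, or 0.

Focus of the cleft: "Idris" (the agent). Presupposed background: the memo as thing and Rahul as recipient and at the consulate as setting.
Exhaustivity: Idris is the only agent satisfying that background.
Fact (4) shares the background but with agent = Samir; exhaustivity is violated.

4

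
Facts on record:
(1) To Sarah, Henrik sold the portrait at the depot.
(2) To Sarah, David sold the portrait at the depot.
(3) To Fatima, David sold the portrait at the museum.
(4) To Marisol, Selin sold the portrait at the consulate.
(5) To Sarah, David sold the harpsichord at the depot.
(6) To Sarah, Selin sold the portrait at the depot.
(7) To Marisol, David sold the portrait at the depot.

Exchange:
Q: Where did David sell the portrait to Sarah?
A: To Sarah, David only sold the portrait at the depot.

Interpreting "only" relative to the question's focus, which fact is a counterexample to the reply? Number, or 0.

The question "Where did ...?" targets the setting, so in the reply the focus falls on "at the depot".
"Only" then excludes alternative settings while the background — agent = David, thing = the portrait, recipient = Sarah — is held fixed.
No listed fact shares that background with another setting. Nothing contradicts the reply.
(Fact (7) would refute a reading with focus on the recipient — but that is not what the question asks.)

0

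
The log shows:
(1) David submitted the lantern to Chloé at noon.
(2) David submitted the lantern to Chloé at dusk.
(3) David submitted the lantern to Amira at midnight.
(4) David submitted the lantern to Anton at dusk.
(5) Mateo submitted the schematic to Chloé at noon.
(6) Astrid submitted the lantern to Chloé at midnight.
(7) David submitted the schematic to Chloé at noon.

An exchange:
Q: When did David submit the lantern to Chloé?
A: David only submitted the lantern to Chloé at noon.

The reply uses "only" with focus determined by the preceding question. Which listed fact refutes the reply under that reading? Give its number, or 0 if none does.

Answering "When did ...?" puts focus on the setting — here, "at noon".
So "only" ranges over settings; the rest (same agent, thing, recipient (David / the lantern / Chloé)) is presupposed.
Fact (2) keeps same agent, thing, recipient (David / the lantern / Chloé) but has setting = at dusk; that refutes the reply.
(Fact (7) would refute a reading with focus on the thing — but that is not what the question asks.)

2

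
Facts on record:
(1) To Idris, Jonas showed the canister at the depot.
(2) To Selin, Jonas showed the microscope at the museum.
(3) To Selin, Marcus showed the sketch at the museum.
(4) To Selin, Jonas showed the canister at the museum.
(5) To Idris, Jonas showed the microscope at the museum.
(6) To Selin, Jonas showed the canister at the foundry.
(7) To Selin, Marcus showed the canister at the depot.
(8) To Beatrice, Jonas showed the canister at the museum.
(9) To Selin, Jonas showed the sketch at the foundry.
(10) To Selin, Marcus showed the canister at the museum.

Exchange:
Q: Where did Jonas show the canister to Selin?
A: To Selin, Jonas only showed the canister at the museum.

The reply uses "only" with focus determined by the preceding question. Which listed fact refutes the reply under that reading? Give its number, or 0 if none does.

Answering "Where did ...?" puts focus on the setting — here, "at the museum".
"Only" then excludes alternative settings while the background — same agent, thing, recipient (Jonas / the canister / Selin) — is held fixed.
Fact (6) shares the background with a different setting (at the foundry) — counterexample.
(Fact (8) would refute a reading with focus on the recipient — but that is not what the question asks.)

6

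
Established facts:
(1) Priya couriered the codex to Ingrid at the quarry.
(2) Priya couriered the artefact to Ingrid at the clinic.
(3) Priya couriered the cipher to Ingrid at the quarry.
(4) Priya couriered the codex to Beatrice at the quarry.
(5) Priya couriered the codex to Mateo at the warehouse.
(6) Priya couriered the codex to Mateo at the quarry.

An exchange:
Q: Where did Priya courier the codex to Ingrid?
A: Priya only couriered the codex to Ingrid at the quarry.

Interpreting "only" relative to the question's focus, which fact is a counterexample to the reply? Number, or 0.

The question "Where did ...?" targets the setting, so in the reply the focus falls on "at the quarry".
So "only" ranges over settings; the rest (same agent, thing, recipient (Priya / the codex / Ingrid)) is presupposed.
No fact keeps same agent, thing, recipient (Priya / the codex / Ingrid) while changing the setting; every other fact differs on something backgrounded. The reply stands.
(Fact (3) would refute a reading with focus on the thing — but that is not what the question asks.)

0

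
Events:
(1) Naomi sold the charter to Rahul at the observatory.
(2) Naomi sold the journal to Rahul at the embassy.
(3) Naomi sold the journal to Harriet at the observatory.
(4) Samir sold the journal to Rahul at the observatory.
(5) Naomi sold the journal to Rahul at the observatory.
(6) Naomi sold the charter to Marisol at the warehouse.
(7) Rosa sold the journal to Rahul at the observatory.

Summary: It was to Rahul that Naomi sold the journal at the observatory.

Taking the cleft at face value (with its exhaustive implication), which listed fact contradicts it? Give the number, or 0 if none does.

3

The cleft puts "Rahul" in focus and presupposes the open proposition with Naomi as agent and the journal as thing and at the observatory as setting.
Exhaustivity: Rahul is the only recipient satisfying that background.
But fact (3) also has Naomi as agent and the journal as thing and at the observatory as setting, with recipient = Harriet — so the exhaustive reading fails.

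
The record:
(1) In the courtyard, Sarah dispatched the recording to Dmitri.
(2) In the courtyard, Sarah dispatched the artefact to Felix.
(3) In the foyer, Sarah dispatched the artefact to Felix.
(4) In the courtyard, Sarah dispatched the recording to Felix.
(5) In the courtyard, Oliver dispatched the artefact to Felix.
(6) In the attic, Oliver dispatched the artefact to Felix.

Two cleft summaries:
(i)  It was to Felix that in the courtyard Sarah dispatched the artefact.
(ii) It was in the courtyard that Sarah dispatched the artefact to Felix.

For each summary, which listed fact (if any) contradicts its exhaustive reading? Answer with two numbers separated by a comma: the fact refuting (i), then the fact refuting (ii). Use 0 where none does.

Summary (i) focuses "Felix" (the recipient); background agent = Sarah, thing = the artefact, setting = in the courtyard. No fact matches that background with a different recipient, so 0.
Summary (ii) focuses "in the courtyard" (the setting); background agent = Sarah, thing = the artefact, recipient = Felix. Fact (3) matches that background with setting = in the foyer — refutes (ii).

0, 3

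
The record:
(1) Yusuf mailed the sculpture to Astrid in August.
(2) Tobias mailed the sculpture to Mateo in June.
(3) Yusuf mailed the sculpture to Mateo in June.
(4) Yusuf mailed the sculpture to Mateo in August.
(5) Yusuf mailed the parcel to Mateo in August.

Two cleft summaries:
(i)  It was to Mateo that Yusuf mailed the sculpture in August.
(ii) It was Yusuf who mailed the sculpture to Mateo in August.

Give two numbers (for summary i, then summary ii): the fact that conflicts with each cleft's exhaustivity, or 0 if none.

Summary (i) focuses "Mateo" (the recipient); background agent = Yusuf, thing = the sculpture, setting = in August. Fact (1) matches that background with recipient = Astrid — refutes (i).
Summary (ii) focuses "Yusuf" (the agent); background thing = the sculpture, recipient = Mateo, setting = in August. No fact matches that background with a different agent, so 0.

1, 0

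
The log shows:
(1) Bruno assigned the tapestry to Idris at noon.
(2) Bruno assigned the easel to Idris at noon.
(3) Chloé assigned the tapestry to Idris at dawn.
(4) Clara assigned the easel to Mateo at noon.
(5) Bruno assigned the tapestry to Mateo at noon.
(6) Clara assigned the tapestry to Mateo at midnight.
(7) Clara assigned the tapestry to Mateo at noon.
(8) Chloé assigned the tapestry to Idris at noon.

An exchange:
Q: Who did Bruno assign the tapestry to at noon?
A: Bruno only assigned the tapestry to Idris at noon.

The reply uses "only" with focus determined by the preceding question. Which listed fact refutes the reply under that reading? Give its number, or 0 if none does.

5

Answering "Who did ... to ...?" puts focus on the recipient — here, "Idris".
"Only" then excludes alternative recipients while the background — agent = Bruno, thing = the tapestry, setting = at noon — is held fixed.
Fact (5) shares the background with a different recipient (Mateo) — counterexample.
(Fact (2) would refute a reading with focus on the thing — but that is not what the question asks.)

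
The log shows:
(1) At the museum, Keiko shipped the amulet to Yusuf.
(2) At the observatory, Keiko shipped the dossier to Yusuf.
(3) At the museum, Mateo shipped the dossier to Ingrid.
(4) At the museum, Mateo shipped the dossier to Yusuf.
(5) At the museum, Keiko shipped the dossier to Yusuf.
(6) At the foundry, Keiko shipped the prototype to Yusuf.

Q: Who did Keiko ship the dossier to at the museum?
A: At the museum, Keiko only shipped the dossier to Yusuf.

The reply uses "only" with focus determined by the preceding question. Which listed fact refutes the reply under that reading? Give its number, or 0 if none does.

The question "Who did ... to ...?" targets the recipient, so in the reply the focus falls on "Yusuf".
"Only" then excludes alternative recipients while the background — Keiko as agent and the dossier as thing and at the museum as setting — is held fixed.
No listed fact shares that background with another recipient. Nothing contradicts the reply.
(Fact (2) would refute a reading with focus on the setting — but that is not what the question asks.)

0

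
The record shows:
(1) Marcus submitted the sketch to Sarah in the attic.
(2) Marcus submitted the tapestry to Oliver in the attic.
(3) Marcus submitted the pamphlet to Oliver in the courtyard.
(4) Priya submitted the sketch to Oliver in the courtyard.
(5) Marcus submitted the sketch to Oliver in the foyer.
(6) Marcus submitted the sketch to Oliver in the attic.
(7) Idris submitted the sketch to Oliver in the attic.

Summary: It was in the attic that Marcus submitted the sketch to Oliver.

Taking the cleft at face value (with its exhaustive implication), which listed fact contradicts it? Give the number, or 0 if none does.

The cleft puts "in the attic" in focus and presupposes the open proposition with same agent, thing, recipient (Marcus / the sketch / Oliver).
Exhaustivity: in the attic is the only setting satisfying that background.
Fact (5) shares the background but with setting = in the foyer; exhaustivity is violated.

5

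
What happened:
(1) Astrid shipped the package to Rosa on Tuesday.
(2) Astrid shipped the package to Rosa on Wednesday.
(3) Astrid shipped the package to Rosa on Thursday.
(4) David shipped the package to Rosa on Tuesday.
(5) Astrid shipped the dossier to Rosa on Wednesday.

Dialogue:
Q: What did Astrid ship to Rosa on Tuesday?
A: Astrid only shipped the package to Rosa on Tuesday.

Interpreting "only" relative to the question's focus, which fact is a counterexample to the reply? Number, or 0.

The question "What did ...?" targets the thing, so in the reply the focus falls on "the package".
"Only" then excludes alternative things while the background — Astrid as agent and Rosa as recipient and on Tuesday as setting — is held fixed.
No fact keeps Astrid as agent and Rosa as recipient and on Tuesday as setting while changing the thing; every other fact differs on something backgrounded. The reply stands.
(Fact (2) would refute a reading with focus on the setting — but that is not what the question asks.)

0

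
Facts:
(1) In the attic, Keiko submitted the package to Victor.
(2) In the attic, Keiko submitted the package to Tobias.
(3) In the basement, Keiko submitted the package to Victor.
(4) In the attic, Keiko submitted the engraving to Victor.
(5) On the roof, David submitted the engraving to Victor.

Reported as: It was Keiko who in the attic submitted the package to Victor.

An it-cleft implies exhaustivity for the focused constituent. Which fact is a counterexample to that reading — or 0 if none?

0

The cleft puts "Keiko" in focus and presupposes the open proposition with same thing, recipient, setting (the package / Victor / in the attic).
Exhaustivity: Keiko is the only agent satisfying that background.
Every other fact differs from the presupposition on some backgrounded slot, so none challenges the exhaustivity.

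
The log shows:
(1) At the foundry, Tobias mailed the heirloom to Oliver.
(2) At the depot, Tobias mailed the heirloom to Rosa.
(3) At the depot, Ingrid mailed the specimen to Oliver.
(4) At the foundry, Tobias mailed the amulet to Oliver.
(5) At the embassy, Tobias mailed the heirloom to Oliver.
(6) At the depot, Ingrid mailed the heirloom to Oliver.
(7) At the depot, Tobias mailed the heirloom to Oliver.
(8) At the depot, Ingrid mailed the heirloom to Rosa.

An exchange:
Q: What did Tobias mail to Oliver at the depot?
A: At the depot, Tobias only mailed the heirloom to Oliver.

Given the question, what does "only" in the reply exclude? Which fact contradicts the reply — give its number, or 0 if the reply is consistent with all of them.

The question "What did ...?" targets the thing, so in the reply the focus falls on "the heirloom".
"Only" then excludes alternative things while the background — agent = Tobias, recipient = Oliver, setting = at the depot — is held fixed.
No listed fact shares that background with another thing. Nothing contradicts the reply.
(Fact (1) would refute a reading with focus on the setting — but that is not what the question asks.)

0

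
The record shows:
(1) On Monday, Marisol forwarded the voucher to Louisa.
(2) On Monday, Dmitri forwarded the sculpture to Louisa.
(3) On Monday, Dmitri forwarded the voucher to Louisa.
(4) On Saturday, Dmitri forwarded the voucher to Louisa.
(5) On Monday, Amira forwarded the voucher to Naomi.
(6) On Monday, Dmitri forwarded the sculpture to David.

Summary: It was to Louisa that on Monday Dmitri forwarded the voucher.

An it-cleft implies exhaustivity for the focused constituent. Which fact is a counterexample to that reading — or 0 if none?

The cleft puts "Louisa" in focus and presupposes the open proposition with agent = Dmitri, thing = the voucher, setting = on Monday.
The exhaustive reading says no other recipient fits that background.
No listed fact matches the background with a different recipient. Exhaustivity holds.

0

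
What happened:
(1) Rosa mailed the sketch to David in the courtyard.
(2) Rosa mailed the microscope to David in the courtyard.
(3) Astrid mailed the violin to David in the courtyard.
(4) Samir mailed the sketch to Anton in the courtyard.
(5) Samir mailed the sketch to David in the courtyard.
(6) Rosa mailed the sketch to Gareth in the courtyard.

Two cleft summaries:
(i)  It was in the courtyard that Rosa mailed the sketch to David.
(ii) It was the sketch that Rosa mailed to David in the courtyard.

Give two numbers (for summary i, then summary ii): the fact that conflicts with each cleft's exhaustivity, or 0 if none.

0, 2

(i): focus "in the courtyard". No fact shares Rosa as agent and the sketch as thing and David as recipient with a different setting. 0.
(ii): focus "the sketch". Looking for Rosa as agent and David as recipient and in the courtyard as setting with some other thing — fact (2) has the microscope there. Refuted.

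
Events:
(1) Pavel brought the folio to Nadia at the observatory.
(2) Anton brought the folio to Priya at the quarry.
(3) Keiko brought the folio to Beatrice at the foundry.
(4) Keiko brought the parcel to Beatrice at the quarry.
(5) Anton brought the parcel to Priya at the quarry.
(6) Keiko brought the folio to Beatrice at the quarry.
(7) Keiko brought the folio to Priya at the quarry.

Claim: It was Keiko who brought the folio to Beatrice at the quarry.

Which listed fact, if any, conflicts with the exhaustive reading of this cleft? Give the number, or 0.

Focus of the cleft: "Keiko" (the agent). Presupposed background: same thing, recipient, setting (the folio / Beatrice / at the quarry).
Exhaustivity: Keiko is the only agent satisfying that background.
Every other fact differs from the presupposition on some backgrounded slot, so none challenges the exhaustivity.

0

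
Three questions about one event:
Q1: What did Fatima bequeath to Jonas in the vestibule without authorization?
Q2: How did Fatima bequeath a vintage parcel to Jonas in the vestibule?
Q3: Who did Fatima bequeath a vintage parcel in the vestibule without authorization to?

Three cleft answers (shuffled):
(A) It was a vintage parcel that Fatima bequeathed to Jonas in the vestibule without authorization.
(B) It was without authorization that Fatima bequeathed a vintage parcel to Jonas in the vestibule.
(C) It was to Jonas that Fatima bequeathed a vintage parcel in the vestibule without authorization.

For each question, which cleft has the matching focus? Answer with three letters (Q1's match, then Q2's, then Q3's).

Q1 asks about the direct object; cleft (A) focuses "a vintage parcel", which is the direct object — so Q1 → A.
Q2 asks about the manner; cleft (B) focuses "without authorization", which is the manner — so Q2 → B.
Q3 asks about the recipient; cleft (C) focuses "to Jonas", which is the recipient — so Q3 → C.
Mapping: Q1→A, Q2→B, Q3→C.

ABC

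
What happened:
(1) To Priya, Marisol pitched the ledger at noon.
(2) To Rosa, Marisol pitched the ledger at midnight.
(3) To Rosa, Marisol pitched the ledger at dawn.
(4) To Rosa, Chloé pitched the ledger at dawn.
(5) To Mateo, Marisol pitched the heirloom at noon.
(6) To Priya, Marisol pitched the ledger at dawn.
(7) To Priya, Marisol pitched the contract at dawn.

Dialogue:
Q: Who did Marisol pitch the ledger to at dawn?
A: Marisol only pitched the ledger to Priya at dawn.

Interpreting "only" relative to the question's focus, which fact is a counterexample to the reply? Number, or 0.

3

Answering "Who did ... to ...?" puts focus on the recipient — here, "Priya".
So "only" ranges over recipients; the rest (agent = Marisol, thing = the ledger, setting = at dawn) is presupposed.
Fact (3) keeps agent = Marisol, thing = the ledger, setting = at dawn but has recipient = Rosa; that refutes the reply.
(Fact (1) would refute a reading with focus on the setting — but that is not what the question asks.)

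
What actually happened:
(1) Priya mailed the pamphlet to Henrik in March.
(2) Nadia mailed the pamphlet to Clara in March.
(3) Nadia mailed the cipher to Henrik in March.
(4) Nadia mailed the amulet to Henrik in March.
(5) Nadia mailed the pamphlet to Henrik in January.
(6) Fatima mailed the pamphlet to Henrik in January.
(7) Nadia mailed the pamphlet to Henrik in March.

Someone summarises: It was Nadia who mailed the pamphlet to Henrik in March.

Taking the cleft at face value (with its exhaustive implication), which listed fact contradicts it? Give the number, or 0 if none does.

1

Focus of the cleft: "Nadia" (the agent). Presupposed background: same thing, recipient, setting (the pamphlet / Henrik / in March).
The exhaustive reading says no other agent fits that background.
But fact (1) also has same thing, recipient, setting (the pamphlet / Henrik / in March), with agent = Priya — so the exhaustive reading fails.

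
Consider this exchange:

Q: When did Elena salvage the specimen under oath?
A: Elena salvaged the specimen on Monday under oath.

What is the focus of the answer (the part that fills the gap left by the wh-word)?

The wh-word "when" asks about the time.
In the answer, "Elena", "the specimen" and "under oath" are given — repeated from the question.
The constituent filling the time gap is "on Monday"; that is the focus and would carry nuclear stress.

on Monday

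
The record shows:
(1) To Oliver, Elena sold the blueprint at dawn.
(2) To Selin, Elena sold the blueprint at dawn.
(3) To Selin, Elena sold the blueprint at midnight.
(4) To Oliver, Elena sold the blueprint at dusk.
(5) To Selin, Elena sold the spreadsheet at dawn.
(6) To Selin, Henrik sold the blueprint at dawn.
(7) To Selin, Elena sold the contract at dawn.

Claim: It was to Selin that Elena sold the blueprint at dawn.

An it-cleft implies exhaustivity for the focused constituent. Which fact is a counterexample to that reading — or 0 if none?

The cleft puts "Selin" in focus and presupposes the open proposition with same agent, thing, setting (Elena / the blueprint / at dawn).
Exhaustivity: Selin is the only recipient satisfying that background.
Fact (1) shares the background but with recipient = Oliver; exhaustivity is violated.

1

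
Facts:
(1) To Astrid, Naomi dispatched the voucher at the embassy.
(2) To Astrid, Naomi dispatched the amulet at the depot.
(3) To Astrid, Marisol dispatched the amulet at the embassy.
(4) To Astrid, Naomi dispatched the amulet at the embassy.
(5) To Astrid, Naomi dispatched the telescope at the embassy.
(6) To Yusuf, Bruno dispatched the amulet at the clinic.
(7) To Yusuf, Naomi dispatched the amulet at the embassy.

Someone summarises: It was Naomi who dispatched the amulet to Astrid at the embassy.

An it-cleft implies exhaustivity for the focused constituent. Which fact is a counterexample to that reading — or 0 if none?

3

Focus of the cleft: "Naomi" (the agent). Presupposed background: the amulet as thing and Astrid as recipient and at the embassy as setting.
The exhaustive reading says no other agent fits that background.
But fact (3) also has the amulet as thing and Astrid as recipient and at the embassy as setting, with agent = Marisol — so the exhaustive reading fails.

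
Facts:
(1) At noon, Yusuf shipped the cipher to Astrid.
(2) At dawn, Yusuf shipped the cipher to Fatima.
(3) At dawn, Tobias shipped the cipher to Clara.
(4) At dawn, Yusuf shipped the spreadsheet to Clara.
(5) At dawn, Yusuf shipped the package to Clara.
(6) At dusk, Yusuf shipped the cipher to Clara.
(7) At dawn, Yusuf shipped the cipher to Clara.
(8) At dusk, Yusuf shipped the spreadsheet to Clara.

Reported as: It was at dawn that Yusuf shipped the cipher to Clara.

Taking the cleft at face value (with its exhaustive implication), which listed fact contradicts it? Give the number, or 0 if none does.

Focus of the cleft: "at dawn" (the setting). Presupposed background: Yusuf as agent and the cipher as thing and Clara as recipient.
The exhaustive reading says no other setting fits that background.
But fact (6) also has Yusuf as agent and the cipher as thing and Clara as recipient, with setting = at dusk — so the exhaustive reading fails.

6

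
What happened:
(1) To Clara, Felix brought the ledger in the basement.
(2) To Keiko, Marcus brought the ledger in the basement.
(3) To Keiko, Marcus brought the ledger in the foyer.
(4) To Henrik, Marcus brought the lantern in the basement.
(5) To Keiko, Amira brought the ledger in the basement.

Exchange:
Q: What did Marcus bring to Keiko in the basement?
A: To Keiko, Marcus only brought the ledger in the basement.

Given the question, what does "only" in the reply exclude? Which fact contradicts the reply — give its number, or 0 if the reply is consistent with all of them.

The question "What did ...?" targets the thing, so in the reply the focus falls on "the ledger".
"Only" then excludes alternative things while the background — Marcus as agent and Keiko as recipient and in the basement as setting — is held fixed.
No fact keeps Marcus as agent and Keiko as recipient and in the basement as setting while changing the thing; every other fact differs on something backgrounded. The reply stands.
(Fact (3) would refute a reading with focus on the setting — but that is not what the question asks.)

0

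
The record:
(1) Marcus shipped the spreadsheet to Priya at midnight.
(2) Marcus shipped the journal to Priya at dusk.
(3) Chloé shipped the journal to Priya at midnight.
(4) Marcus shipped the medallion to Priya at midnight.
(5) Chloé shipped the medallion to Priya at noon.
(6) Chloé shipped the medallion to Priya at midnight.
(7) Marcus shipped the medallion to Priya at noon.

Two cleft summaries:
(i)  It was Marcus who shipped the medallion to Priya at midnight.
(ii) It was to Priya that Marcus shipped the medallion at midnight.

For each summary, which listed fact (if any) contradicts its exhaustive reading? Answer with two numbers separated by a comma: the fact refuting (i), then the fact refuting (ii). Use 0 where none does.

Summary (i) focuses "Marcus" (the agent); background the medallion as thing and Priya as recipient and at midnight as setting. Fact (6) matches that background with agent = Chloé — refutes (i).
Summary (ii) focuses "Priya" (the recipient); background Marcus as agent and the medallion as thing and at midnight as setting. No fact matches that background with a different recipient, so 0.

6, 0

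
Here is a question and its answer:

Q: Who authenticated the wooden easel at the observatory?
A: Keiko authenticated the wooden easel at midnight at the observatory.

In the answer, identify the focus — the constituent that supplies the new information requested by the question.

The wh-word "who" asks about the subject (agent).
In the answer, "the wooden easel" and "at the observatory" are given — repeated from the question.
"at midnight" is also new, but it specifies the time, which is not what the question asks about — so it is not the focus.
The constituent filling the subject (agent) gap is "Keiko"; that is the focus.

Keiko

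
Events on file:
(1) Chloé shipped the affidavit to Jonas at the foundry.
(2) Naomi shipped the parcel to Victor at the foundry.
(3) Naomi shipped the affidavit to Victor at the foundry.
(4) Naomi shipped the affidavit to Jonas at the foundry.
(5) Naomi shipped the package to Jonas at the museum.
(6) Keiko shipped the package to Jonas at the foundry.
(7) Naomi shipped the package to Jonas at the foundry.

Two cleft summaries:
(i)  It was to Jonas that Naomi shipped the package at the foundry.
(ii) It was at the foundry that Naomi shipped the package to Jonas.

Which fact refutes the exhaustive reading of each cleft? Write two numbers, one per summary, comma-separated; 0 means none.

Summary (i) focuses "Jonas" (the recipient); background Naomi as agent and the package as thing and at the foundry as setting. No fact matches that background with a different recipient, so 0.
Summary (ii) focuses "at the foundry" (the setting); background Naomi as agent and the package as thing and Jonas as recipient. Fact (5) matches that background with setting = at the museum — refutes (ii).

0, 5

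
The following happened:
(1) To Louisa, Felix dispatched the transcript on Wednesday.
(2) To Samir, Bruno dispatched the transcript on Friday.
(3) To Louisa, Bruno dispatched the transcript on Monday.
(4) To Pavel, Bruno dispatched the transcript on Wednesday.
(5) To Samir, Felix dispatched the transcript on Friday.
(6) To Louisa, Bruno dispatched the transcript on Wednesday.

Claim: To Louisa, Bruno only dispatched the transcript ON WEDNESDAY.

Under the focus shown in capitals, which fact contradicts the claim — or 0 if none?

Focus (in capitals) is "on Wednesday" — the setting. "Only" excludes alternative settings while holding fixed same agent, thing, recipient (Bruno / the transcript / Louisa).
Fact (3) matches on same agent, thing, recipient (Bruno / the transcript / Louisa), but has setting = on Monday instead. That refutes the claim.

3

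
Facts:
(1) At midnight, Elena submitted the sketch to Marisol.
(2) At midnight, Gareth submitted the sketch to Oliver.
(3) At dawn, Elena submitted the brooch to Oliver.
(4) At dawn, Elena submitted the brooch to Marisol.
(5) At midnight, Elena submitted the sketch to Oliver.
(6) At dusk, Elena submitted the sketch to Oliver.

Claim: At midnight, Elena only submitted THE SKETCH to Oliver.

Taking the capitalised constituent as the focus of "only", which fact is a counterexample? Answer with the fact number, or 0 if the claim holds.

The capitals mark "the sketch" as focus. So "only" rules out other things, with the rest (Elena as agent and Oliver as recipient and at midnight as setting) as background.
Every other fact changes something in the background, not just the thing. Nothing refutes the claim.

0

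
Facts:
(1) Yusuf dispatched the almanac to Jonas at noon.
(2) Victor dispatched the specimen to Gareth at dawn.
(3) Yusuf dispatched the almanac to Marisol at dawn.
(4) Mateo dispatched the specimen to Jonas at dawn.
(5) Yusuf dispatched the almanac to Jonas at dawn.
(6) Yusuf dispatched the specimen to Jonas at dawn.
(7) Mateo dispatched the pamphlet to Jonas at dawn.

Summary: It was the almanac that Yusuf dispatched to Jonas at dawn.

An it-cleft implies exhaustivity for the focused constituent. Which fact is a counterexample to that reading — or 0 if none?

Focus of the cleft: "the almanac" (the thing). Presupposed background: agent = Yusuf, recipient = Jonas, setting = at dawn.
The exhaustive reading says no other thing fits that background.
Fact (6) shares the background but with thing = the specimen; exhaustivity is violated.

6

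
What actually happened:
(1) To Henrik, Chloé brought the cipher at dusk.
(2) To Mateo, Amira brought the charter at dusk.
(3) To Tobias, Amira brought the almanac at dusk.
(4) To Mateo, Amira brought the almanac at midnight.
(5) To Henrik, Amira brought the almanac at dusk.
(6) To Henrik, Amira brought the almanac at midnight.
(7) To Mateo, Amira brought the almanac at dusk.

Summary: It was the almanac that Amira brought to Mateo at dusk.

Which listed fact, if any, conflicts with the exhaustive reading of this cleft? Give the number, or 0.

Focus of the cleft: "the almanac" (the thing). Presupposed background: Amira as agent and Mateo as recipient and at dusk as setting.
The exhaustive reading says no other thing fits that background.
But fact (2) also has Amira as agent and Mateo as recipient and at dusk as setting, with thing = the charter — so the exhaustive reading fails.

2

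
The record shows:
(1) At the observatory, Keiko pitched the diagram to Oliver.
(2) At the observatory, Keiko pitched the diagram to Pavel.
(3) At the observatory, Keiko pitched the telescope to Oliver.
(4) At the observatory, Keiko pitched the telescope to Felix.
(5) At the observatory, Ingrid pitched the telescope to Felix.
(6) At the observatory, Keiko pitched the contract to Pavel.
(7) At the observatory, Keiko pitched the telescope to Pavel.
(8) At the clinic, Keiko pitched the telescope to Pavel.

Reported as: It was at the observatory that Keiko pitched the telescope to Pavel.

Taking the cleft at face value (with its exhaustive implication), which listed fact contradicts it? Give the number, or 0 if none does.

Focus of the cleft: "at the observatory" (the setting). Presupposed background: same agent, thing, recipient (Keiko / the telescope / Pavel).
The exhaustive reading says no other setting fits that background.
But fact (8) also has same agent, thing, recipient (Keiko / the telescope / Pavel), with setting = at the clinic — so the exhaustive reading fails.

8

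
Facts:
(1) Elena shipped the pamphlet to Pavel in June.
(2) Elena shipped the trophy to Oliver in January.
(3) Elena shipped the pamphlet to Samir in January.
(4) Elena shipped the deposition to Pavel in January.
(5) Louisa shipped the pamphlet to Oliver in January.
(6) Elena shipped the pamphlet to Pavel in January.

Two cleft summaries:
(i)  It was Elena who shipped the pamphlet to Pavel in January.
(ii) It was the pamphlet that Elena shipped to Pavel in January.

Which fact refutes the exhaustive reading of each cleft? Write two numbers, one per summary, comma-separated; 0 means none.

0, 4

Summary (i) focuses "Elena" (the agent); background same thing, recipient, setting (the pamphlet / Pavel / in January). No fact matches that background with a different agent, so 0.
Summary (ii) focuses "the pamphlet" (the thing); background same agent, recipient, setting (Elena / Pavel / in January). Fact (4) matches that background with thing = the deposition — refutes (ii).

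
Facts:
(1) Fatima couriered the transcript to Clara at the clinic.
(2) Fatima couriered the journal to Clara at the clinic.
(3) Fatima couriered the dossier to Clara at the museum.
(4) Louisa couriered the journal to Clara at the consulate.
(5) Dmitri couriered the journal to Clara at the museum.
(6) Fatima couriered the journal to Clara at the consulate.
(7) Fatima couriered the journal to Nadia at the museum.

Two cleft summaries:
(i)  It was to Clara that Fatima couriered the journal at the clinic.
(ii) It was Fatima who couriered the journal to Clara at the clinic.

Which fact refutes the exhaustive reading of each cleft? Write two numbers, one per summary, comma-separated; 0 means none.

Summary (i) focuses "Clara" (the recipient); background Fatima as agent and the journal as thing and at the clinic as setting. No fact matches that background with a different recipient, so 0.
Summary (ii) focuses "Fatima" (the agent); background the journal as thing and Clara as recipient and at the clinic as setting. No fact matches that background with a different agent, so 0.

0, 0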